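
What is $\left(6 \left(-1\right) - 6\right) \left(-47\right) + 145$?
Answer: $709$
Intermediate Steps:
$\left(6 \left(-1\right) - 6\right) \left(-47\right) + 145 = \left(-6 - 6\right) \left(-47\right) + 145 = \left(-12\right) \left(-47\right) + 145 = 564 + 145 = 709$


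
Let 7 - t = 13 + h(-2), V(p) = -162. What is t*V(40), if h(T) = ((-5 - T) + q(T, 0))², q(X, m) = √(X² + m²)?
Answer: 1134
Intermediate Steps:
h(T) = (-5 + √(T²) - T)² (h(T) = ((-5 - T) + √(T² + 0²))² = ((-5 - T) + √(T² + 0))² = ((-5 - T) + √(T²))² = (-5 + √(T²) - T)²)
t = -7 (t = 7 - (13 + (5 - 2 - √((-2)²))²) = 7 - (13 + (5 - 2 - √4)²) = 7 - (13 + (5 - 2 - 1*2)²) = 7 - (13 + (5 - 2 - 2)²) = 7 - (13 + 1²) = 7 - (13 + 1) = 7 - 1*14 = 7 - 14 = -7)
t*V(40) = -7*(-162) = 1134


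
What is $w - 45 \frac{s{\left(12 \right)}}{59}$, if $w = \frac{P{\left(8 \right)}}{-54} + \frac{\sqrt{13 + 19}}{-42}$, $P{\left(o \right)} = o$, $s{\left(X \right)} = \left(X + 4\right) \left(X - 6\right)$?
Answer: $- \frac{116876}{1593} - \frac{2 \sqrt{2}}{21} \approx -73.503$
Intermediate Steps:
$s{\left(X \right)} = \left(-6 + X\right) \left(4 + X\right)$ ($s{\left(X \right)} = \left(4 + X\right) \left(-6 + X\right) = \left(-6 + X\right) \left(4 + X\right)$)
$w = - \frac{4}{27} - \frac{2 \sqrt{2}}{21}$ ($w = \frac{8}{-54} + \frac{\sqrt{13 + 19}}{-42} = 8 \left(- \frac{1}{54}\right) + \sqrt{32} \left(- \frac{1}{42}\right) = - \frac{4}{27} + 4 \sqrt{2} \left(- \frac{1}{42}\right) = - \frac{4}{27} - \frac{2 \sqrt{2}}{21} \approx -0.28284$)
$w - 45 \frac{s{\left(12 \right)}}{59} = \left(- \frac{4}{27} - \frac{2 \sqrt{2}}{21}\right) - 45 \frac{-24 + 12^{2} - 24}{59} = \left(- \frac{4}{27} - \frac{2 \sqrt{2}}{21}\right) - 45 \left(-24 + 144 - 24\right) \frac{1}{59} = \left(- \frac{4}{27} - \frac{2 \sqrt{2}}{21}\right) - 45 \cdot 96 \cdot \frac{1}{59} = \left(- \frac{4}{27} - \frac{2 \sqrt{2}}{21}\right) - \frac{4320}{59} = - \frac{116876}{1593} - \frac{2 \sqrt{2}}{21}$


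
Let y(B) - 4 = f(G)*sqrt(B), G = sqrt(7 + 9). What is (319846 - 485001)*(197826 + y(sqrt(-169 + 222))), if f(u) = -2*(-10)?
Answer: -32672613650 - 3303100*53**(1/4) ≈ -3.2682e+10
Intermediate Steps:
G = 4 (G = sqrt(16) = 4)
f(u) = 20
y(B) = 4 + 20*sqrt(B)
(319846 - 485001)*(197826 + y(sqrt(-169 + 222))) = (319846 - 485001)*(197826 + (4 + 20*sqrt(sqrt(-169 + 222)))) = -165155*(197826 + (4 + 20*sqrt(sqrt(53)))) = -165155*(197826 + (4 + 20*53**(1/4))) = -165155*(197830 + 20*53**(1/4)) = -32672613650 - 3303100*53**(1/4)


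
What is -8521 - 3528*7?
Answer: -33217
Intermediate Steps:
-8521 - 3528*7 = -8521 - 588*42 = -8521 - 24696 = -33217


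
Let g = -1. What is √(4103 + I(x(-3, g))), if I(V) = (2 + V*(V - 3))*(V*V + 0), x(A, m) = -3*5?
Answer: √65303 ≈ 255.54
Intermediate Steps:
x(A, m) = -15
I(V) = V²*(2 + V*(-3 + V)) (I(V) = (2 + V*(-3 + V))*(V² + 0) = (2 + V*(-3 + V))*V² = V²*(2 + V*(-3 + V)))
√(4103 + I(x(-3, g))) = √(4103 + (-15)²*(2 + (-15)² - 3*(-15))) = √(4103 + 225*(2 + 225 + 45)) = √(4103 + 225*272) = √(4103 + 61200) = √65303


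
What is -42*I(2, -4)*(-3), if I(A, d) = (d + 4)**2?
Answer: 0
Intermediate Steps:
I(A, d) = (4 + d)**2
-42*I(2, -4)*(-3) = -42*(4 - 4)**2*(-3) = -42*0**2*(-3) = -42*0*(-3) = 0*(-3) = 0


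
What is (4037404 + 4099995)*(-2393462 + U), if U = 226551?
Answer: -17633019404489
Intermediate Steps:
(4037404 + 4099995)*(-2393462 + U) = (4037404 + 4099995)*(-2393462 + 226551) = 8137399*(-2166911) = -17633019404489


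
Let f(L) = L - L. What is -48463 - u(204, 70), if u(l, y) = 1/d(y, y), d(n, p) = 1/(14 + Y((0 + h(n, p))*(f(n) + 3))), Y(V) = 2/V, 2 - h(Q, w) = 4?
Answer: -145430/3 ≈ -48477.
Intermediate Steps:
h(Q, w) = -2 (h(Q, w) = 2 - 1*4 = 2 - 4 = -2)
f(L) = 0
d(n, p) = 3/41 (d(n, p) = 1/(14 + 2/(((0 - 2)*(0 + 3)))) = 1/(14 + 2/((-2*3))) = 1/(14 + 2/(-6)) = 1/(14 + 2*(-⅙)) = 1/(14 - ⅓) = 1/(41/3) = 3/41)
u(l, y) = 41/3 (u(l, y) = 1/(3/41) = 41/3)
-48463 - u(204, 70) = -48463 - 1*41/3 = -48463 - 41/3 = -145430/3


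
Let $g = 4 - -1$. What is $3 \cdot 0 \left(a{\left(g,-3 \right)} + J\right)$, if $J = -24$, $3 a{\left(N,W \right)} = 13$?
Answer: $0$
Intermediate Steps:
$g = 5$ ($g = 4 + 1 = 5$)
$a{\left(N,W \right)} = \frac{13}{3}$ ($a{\left(N,W \right)} = \frac{1}{3} \cdot 13 = \frac{13}{3}$)
$3 \cdot 0 \left(a{\left(g,-3 \right)} + J\right) = 3 \cdot 0 \left(\frac{13}{3} - 24\right) = 0 \left(- \frac{59}{3}\right) = 0$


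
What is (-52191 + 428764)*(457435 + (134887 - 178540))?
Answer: 155819129086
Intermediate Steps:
(-52191 + 428764)*(457435 + (134887 - 178540)) = 376573*(457435 - 43653) = 376573*413782 = 155819129086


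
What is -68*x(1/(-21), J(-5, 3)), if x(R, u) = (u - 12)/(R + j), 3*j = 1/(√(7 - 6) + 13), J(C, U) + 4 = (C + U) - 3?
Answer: -59976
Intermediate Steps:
J(C, U) = -7 + C + U (J(C, U) = -4 + ((C + U) - 3) = -4 + (-3 + C + U) = -7 + C + U)
j = 1/42 (j = 1/(3*(√(7 - 6) + 13)) = 1/(3*(√1 + 13)) = 1/(3*(1 + 13)) = (⅓)/14 = (⅓)*(1/14) = 1/42 ≈ 0.023810)
x(R, u) = (-12 + u)/(1/42 + R) (x(R, u) = (u - 12)/(R + 1/42) = (-12 + u)/(1/42 + R))
-68*x(1/(-21), J(-5, 3)) = -2856*(-12 + (-7 - 5 + 3))/(1 + 42/(-21)) = -2856*(-12 - 9)/(1 + 42*(-1/21)) = -2856*(-21)/(1 - 2) = -2856*(-21)/(-1) = -2856*(-1)*(-21) = -68*882 = -59976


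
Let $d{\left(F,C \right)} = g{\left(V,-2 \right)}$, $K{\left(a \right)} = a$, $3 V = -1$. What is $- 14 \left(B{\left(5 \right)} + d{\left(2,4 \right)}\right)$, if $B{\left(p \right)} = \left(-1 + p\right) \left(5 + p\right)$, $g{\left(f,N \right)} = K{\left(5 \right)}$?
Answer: $-630$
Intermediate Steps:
$V = - \frac{1}{3}$ ($V = \frac{1}{3} \left(-1\right) = - \frac{1}{3} \approx -0.33333$)
$g{\left(f,N \right)} = 5$
$d{\left(F,C \right)} = 5$
$- 14 \left(B{\left(5 \right)} + d{\left(2,4 \right)}\right) = - 14 \left(\left(-5 + 5^{2} + 4 \cdot 5\right) + 5\right) = - 14 \left(\left(-5 + 25 + 20\right) + 5\right) = - 14 \left(40 + 5\right) = \left(-14\right) 45 = -630$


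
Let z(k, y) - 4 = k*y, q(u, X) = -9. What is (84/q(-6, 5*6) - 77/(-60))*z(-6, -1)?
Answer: -161/2 ≈ -80.500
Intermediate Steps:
z(k, y) = 4 + k*y
(84/q(-6, 5*6) - 77/(-60))*z(-6, -1) = (84/(-9) - 77/(-60))*(4 - 6*(-1)) = (84*(-⅑) - 77*(-1/60))*(4 + 6) = (-28/3 + 77/60)*10 = -161/20*10 = -161/2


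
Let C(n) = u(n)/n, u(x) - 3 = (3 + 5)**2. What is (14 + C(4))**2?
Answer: 15129/16 ≈ 945.56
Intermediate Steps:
u(x) = 67 (u(x) = 3 + (3 + 5)**2 = 3 + 8**2 = 3 + 64 = 67)
C(n) = 67/n
(14 + C(4))**2 = (14 + 67/4)**2 = (123/4)**2 = 15129/16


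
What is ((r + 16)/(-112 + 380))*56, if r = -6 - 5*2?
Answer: 0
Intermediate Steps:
r = -16 (r = -6 - 10 = -16)
((r + 16)/(-112 + 380))*56 = ((-16 + 16)/(-112 + 380))*56 = (0/268)*56 = (0*(1/268))*56 = 0*56 = 0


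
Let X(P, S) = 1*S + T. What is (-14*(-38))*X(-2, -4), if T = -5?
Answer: -4788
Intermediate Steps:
X(P, S) = -5 + S (X(P, S) = 1*S - 5 = S - 5 = -5 + S)
(-14*(-38))*X(-2, -4) = (-14*(-38))*(-5 - 4) = 532*(-9) = -4788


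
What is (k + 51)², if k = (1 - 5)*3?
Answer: 1521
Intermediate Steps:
k = -12 (k = -4*3 = -12)
(k + 51)² = (-12 + 51)² = 39² = 1521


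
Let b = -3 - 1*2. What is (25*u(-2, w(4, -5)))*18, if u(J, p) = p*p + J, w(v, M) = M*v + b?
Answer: 280350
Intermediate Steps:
b = -5 (b = -3 - 2 = -5)
w(v, M) = -5 + M*v (w(v, M) = M*v - 5 = -5 + M*v)
u(J, p) = J + p**2 (u(J, p) = p**2 + J = J + p**2)
(25*u(-2, w(4, -5)))*18 = (25*(-2 + (-5 - 5*4)**2))*18 = (25*(-2 + (-5 - 20)**2))*18 = (25*(-2 + (-25)**2))*18 = (25*(-2 + 625))*18 = (25*623)*18 = 15575*18 = 280350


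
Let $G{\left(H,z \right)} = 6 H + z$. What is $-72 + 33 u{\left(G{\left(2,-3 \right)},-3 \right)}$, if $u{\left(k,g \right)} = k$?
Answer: $225$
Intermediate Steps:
$G{\left(H,z \right)} = z + 6 H$
$-72 + 33 u{\left(G{\left(2,-3 \right)},-3 \right)} = -72 + 33 \left(-3 + 6 \cdot 2\right) = -72 + 33 \left(-3 + 12\right) = -72 + 33 \cdot 9 = -72 + 297 = 225$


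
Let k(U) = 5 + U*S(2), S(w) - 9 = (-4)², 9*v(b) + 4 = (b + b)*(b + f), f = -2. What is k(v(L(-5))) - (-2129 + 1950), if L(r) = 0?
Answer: 1556/9 ≈ 172.89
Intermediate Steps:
v(b) = -4/9 + 2*b*(-2 + b)/9 (v(b) = -4/9 + ((b + b)*(b - 2))/9 = -4/9 + ((2*b)*(-2 + b))/9 = -4/9 + (2*b*(-2 + b))/9 = -4/9 + 2*b*(-2 + b)/9)
S(w) = 25 (S(w) = 9 + (-4)² = 9 + 16 = 25)
k(U) = 5 + 25*U (k(U) = 5 + U*25 = 5 + 25*U)
k(v(L(-5))) - (-2129 + 1950) = (5 + 25*(-4/9 - 4/9*0 + (2/9)*0²)) - (-2129 + 1950) = (5 + 25*(-4/9 + 0 + (2/9)*0)) - 1*(-179) = (5 + 25*(-4/9 + 0 + 0)) + 179 = (5 + 25*(-4/9)) + 179 = (5 - 100/9) + 179 = -55/9 + 179 = 1556/9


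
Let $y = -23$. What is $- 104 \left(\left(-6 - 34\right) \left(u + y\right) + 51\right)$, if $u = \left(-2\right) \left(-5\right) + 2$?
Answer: $-51064$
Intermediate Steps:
$u = 12$ ($u = 10 + 2 = 12$)
$- 104 \left(\left(-6 - 34\right) \left(u + y\right) + 51\right) = - 104 \left(\left(-6 - 34\right) \left(12 - 23\right) + 51\right) = - 104 \left(\left(-40\right) \left(-11\right) + 51\right) = - 104 \left(440 + 51\right) = \left(-104\right) 491 = -51064$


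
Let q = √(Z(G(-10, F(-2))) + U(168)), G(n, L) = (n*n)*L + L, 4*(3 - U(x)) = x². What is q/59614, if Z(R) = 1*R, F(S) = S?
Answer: I*√7255/59614 ≈ 0.0014288*I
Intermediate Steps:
U(x) = 3 - x²/4
G(n, L) = L + L*n² (G(n, L) = n²*L + L = L*n² + L = L + L*n²)
Z(R) = R
q = I*√7255 (q = √(-2*(1 + (-10)²) + (3 - ¼*168²)) = √(-2*(1 + 100) + (3 - ¼*28224)) = √(-2*101 + (3 - 7056)) = √(-202 - 7053) = √(-7255) = I*√7255 ≈ 85.176*I)
q/59614 = (I*√7255)/59614 = (I*√7255)*(1/59614) = I*√7255/59614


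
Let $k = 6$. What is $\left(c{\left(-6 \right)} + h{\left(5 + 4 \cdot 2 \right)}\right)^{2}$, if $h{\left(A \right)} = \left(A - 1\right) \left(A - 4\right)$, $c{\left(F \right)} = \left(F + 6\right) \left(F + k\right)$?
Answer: $11664$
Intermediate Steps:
$c{\left(F \right)} = \left(6 + F\right)^{2}$ ($c{\left(F \right)} = \left(F + 6\right) \left(F + 6\right) = \left(6 + F\right) \left(6 + F\right) = \left(6 + F\right)^{2}$)
$h{\left(A \right)} = \left(-1 + A\right) \left(-4 + A\right)$
$\left(c{\left(-6 \right)} + h{\left(5 + 4 \cdot 2 \right)}\right)^{2} = \left(\left(36 + \left(-6\right)^{2} + 12 \left(-6\right)\right) + \left(4 + \left(5 + 4 \cdot 2\right)^{2} - 5 \left(5 + 4 \cdot 2\right)\right)\right)^{2} = \left(\left(36 + 36 - 72\right) + \left(4 + \left(5 + 8\right)^{2} - 5 \left(5 + 8\right)\right)\right)^{2} = \left(0 + \left(4 + 13^{2} - 65\right)\right)^{2} = \left(0 + \left(4 + 169 - 65\right)\right)^{2} = \left(0 + 108\right)^{2} = 108^{2} = 11664$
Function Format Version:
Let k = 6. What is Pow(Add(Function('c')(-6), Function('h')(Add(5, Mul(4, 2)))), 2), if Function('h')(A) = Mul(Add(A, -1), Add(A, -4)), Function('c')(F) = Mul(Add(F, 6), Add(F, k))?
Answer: 11664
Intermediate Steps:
Function('c')(F) = Pow(Add(6, F), 2) (Function('c')(F) = Mul(Add(F, 6), Add(F, 6)) = Mul(Add(6, F), Add(6, F)) = Pow(Add(6, F), 2))
Function('h')(A) = Mul(Add(-1, A), Add(-4, A))
Pow(Add(Function('c')(-6), Function('h')(Add(5, Mul(4, 2)))), 2) = Pow(Add(Add(36, Pow(-6, 2), Mul(12, -6)), Add(4, Pow(Add(5, Mul(4, 2)), 2), Mul(-5, Add(5, Mul(4, 2))))), 2) = Pow(Add(Add(36, 36, -72), Add(4, Pow(Add(5, 8), 2), Mul(-5, Add(5, 8)))), 2) = Pow(Add(0, Add(4, Pow(13, 2), Mul(-5, 13))), 2) = Pow(Add(0, Add(4, 169, -65)), 2) = Pow(Add(0, 108), 2) = Pow(108, 2) = 11664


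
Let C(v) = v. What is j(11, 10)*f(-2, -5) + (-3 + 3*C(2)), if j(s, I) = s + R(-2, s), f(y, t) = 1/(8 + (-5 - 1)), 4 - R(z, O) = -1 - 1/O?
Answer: 243/22 ≈ 11.045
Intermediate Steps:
R(z, O) = 5 + 1/O (R(z, O) = 4 - (-1 - 1/O) = 4 + (1 + 1/O) = 5 + 1/O)
f(y, t) = 1/2 (f(y, t) = 1/(8 - 6) = 1/2)
j(s, I) = 5 + s + 1/s (j(s, I) = s + (5 + 1/s) = 5 + s + 1/s)
j(11, 10)*f(-2, -5) + (-3 + 3*C(2)) = (5 + 11 + 1/11)*(1/2) + (-3 + 3*2) = (5 + 11 + 1/11)*(1/2) + (-3 + 6) = (177/11)*(1/2) + 3 = 177/22 + 3 = 243/22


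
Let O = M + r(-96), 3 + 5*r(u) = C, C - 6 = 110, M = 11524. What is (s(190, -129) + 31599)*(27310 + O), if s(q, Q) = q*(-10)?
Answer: 5770010817/5 ≈ 1.1540e+9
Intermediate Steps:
C = 116 (C = 6 + 110 = 116)
r(u) = 113/5 (r(u) = -3/5 + (1/5)*116 = -3/5 + 116/5 = 113/5)
O = 57733/5 (O = 11524 + 113/5 = 57733/5 ≈ 11547.)
s(q, Q) = -10*q
(s(190, -129) + 31599)*(27310 + O) = (-10*190 + 31599)*(27310 + 57733/5) = (-1900 + 31599)*(194283/5) = 29699*(194283/5) = 5770010817/5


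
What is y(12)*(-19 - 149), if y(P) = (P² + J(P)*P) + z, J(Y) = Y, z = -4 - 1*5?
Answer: -46872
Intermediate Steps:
z = -9 (z = -4 - 5 = -9)
y(P) = -9 + 2*P² (y(P) = (P² + P*P) - 9 = (P² + P²) - 9 = 2*P² - 9 = -9 + 2*P²)
y(12)*(-19 - 149) = (-9 + 2*12²)*(-19 - 149) = (-9 + 2*144)*(-168) = (-9 + 288)*(-168) = 279*(-168) = -46872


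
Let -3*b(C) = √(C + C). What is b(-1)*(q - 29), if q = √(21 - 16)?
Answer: I*√2*(29 - √5)/3 ≈ 12.617*I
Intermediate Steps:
q = √5 ≈ 2.2361
b(C) = -√2*√C/3 (b(C) = -√(C + C)/3 = -√2*√C/3)
b(-1)*(q - 29) = (-√2*√(-1)/3)*(√5 - 29) = (-√2*I/3)*(-29 + √5) = (-I*√2/3)*(-29 + √5) = -I*√2*(-29 + √5)/3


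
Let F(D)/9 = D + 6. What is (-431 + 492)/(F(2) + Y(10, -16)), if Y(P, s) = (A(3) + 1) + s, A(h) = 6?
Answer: 61/63 ≈ 0.96825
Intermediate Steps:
F(D) = 54 + 9*D (F(D) = 9*(D + 6) = 9*(6 + D) = 54 + 9*D)
Y(P, s) = 7 + s (Y(P, s) = (6 + 1) + s = 7 + s)
(-431 + 492)/(F(2) + Y(10, -16)) = (-431 + 492)/((54 + 9*2) + (7 - 16)) = 61/((54 + 18) - 9) = 61/(72 - 9) = 61/63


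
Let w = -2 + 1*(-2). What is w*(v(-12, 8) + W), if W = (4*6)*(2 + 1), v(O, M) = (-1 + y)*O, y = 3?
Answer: -192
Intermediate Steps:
w = -4 (w = -2 - 2 = -4)
v(O, M) = 2*O (v(O, M) = (-1 + 3)*O = 2*O)
W = 72 (W = 24*3 = 72)
w*(v(-12, 8) + W) = -4*(2*(-12) + 72) = -4*(-24 + 72) = -4*48 = -192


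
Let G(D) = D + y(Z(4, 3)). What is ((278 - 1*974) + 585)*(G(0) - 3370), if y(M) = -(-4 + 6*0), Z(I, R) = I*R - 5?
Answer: 373626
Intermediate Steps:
Z(I, R) = -5 + I*R
y(M) = 4 (y(M) = -(-4 + 0) = -1*(-4) = 4)
G(D) = 4 + D (G(D) = D + 4 = 4 + D)
((278 - 1*974) + 585)*(G(0) - 3370) = ((278 - 1*974) + 585)*((4 + 0) - 3370) = ((278 - 974) + 585)*(4 - 3370) = (-696 + 585)*(-3366) = -111*(-3366) = 373626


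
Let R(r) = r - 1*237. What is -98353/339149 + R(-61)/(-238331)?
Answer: -23339502441/80829720319 ≈ -0.28875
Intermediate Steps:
R(r) = -237 + r (R(r) = r - 237 = -237 + r)
-98353/339149 + R(-61)/(-238331) = -98353/339149 + (-237 - 61)/(-238331) = -98353*1/339149 - 298*(-1/238331) = -98353/339149 + 298/238331 = -23339502441/80829720319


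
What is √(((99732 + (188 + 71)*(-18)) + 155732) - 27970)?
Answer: 4*√13927 ≈ 472.05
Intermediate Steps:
√(((99732 + (188 + 71)*(-18)) + 155732) - 27970) = √(((99732 + 259*(-18)) + 155732) - 27970) = √(((99732 - 4662) + 155732) - 27970) = √((95070 + 155732) - 27970) = √(250802 - 27970) = √222832 = 4*√13927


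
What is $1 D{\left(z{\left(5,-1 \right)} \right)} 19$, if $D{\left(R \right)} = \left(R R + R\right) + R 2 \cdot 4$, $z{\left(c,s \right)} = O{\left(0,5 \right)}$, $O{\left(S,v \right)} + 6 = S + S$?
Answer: $-342$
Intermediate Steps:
$O{\left(S,v \right)} = -6 + 2 S$ ($O{\left(S,v \right)} = -6 + \left(S + S\right) = -6 + 2 S$)
$z{\left(c,s \right)} = -6$ ($z{\left(c,s \right)} = -6 + 2 \cdot 0 = -6 + 0 = -6$)
$D{\left(R \right)} = R^{2} + 9 R$ ($D{\left(R \right)} = \left(R^{2} + R\right) + R 8 = \left(R + R^{2}\right) + 8 R = R^{2} + 9 R$)
$1 D{\left(z{\left(5,-1 \right)} \right)} 19 = 1 \left(- 6 \left(9 - 6\right)\right) 19 = 1 \left(\left(-6\right) 3\right) 19 = 1 \left(-18\right) 19 = \left(-18\right) 19 = -342$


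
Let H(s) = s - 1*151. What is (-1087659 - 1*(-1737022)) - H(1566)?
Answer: 647948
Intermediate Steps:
H(s) = -151 + s (H(s) = s - 151 = -151 + s)
(-1087659 - 1*(-1737022)) - H(1566) = (-1087659 - 1*(-1737022)) - (-151 + 1566) = (-1087659 + 1737022) - 1*1415 = 649363 - 1415 = 647948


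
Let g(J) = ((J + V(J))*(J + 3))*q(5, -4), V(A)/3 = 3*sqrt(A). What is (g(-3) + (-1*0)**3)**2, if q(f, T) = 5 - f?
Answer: 0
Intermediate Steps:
V(A) = 9*sqrt(A) (V(A) = 3*(3*sqrt(A)) = 9*sqrt(A))
g(J) = 0 (g(J) = ((J + 9*sqrt(J))*(J + 3))*(5 - 1*5) = ((J + 9*sqrt(J))*(3 + J))*(5 - 5) = ((3 + J)*(J + 9*sqrt(J)))*0 = 0)
(g(-3) + (-1*0)**3)**2 = (0 + (-1*0)**3)**2 = (0 + 0**3)**2 = (0 + 0)**2 = 0**2 = 0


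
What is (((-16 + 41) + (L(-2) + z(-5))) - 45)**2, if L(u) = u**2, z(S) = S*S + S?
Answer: 16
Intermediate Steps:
z(S) = S + S**2 (z(S) = S**2 + S = S + S**2)
(((-16 + 41) + (L(-2) + z(-5))) - 45)**2 = (((-16 + 41) + ((-2)**2 - 5*(1 - 5))) - 45)**2 = ((25 + (4 - 5*(-4))) - 45)**2 = ((25 + (4 + 20)) - 45)**2 = ((25 + 24) - 45)**2 = (49 - 45)**2 = 4**2 = 16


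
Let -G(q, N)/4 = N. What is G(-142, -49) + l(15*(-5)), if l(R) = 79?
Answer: 275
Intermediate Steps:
G(q, N) = -4*N
G(-142, -49) + l(15*(-5)) = -4*(-49) + 79 = 196 + 79 = 275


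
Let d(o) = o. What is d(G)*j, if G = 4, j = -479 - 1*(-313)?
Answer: -664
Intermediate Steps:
j = -166 (j = -479 + 313 = -166)
d(G)*j = 4*(-166) = -664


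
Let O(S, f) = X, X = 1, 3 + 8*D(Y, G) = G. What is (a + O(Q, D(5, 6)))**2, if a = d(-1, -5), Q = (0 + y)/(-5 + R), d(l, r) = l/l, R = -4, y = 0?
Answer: 4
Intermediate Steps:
D(Y, G) = -3/8 + G/8
d(l, r) = 1
Q = 0 (Q = (0 + 0)/(-5 - 4) = 0/(-9) = 0*(-1/9) = 0)
O(S, f) = 1
a = 1
(a + O(Q, D(5, 6)))**2 = (1 + 1)**2 = 2**2 = 4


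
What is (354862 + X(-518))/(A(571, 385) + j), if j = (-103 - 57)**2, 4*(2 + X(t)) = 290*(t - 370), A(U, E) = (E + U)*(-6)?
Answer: 36310/2483 ≈ 14.623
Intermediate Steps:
A(U, E) = -6*E - 6*U
X(t) = -26827 + 145*t/2 (X(t) = -2 + (290*(t - 370))/4 = -2 + (290*(-370 + t))/4 = -2 + (-107300 + 290*t)/4 = -2 + (-26825 + 145*t/2) = -26827 + 145*t/2)
j = 25600 (j = (-160)**2 = 25600)
(354862 + X(-518))/(A(571, 385) + j) = (354862 + (-26827 + (145/2)*(-518)))/((-6*385 - 6*571) + 25600) = (354862 + (-26827 - 37555))/((-2310 - 3426) + 25600) = (354862 - 64382)/(-5736 + 25600) = 290480/19864 = 290480*(1/19864) = 36310/2483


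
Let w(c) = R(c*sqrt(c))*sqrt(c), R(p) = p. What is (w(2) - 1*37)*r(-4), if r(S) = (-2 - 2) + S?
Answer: 264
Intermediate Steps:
w(c) = c**2 (w(c) = (c*sqrt(c))*sqrt(c) = c**(3/2)*sqrt(c) = c**2)
r(S) = -4 + S
(w(2) - 1*37)*r(-4) = (2**2 - 1*37)*(-4 - 4) = (4 - 37)*(-8) = -33*(-8) = 264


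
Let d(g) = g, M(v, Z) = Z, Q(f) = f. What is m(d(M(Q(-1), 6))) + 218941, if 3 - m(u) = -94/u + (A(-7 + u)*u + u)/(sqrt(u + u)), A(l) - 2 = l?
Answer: 656879/3 - 2*sqrt(3) ≈ 2.1896e+5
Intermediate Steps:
A(l) = 2 + l
m(u) = 3 + 94/u - sqrt(2)*(u + u*(-5 + u))/(2*sqrt(u)) (m(u) = 3 - (-94/u + ((2 + (-7 + u))*u + u)/(sqrt(u + u))) = 3 - (-94/u + ((-5 + u)*u + u)/(sqrt(2*u))) = 3 - (-94/u + (u*(-5 + u) + u)/((sqrt(2)*sqrt(u)))) = 3 - (-94/u + (u + u*(-5 + u))*(sqrt(2)/(2*sqrt(u)))) = 3 - (-94/u + sqrt(2)*(u + u*(-5 + u))/(2*sqrt(u))) = 3 + (94/u - sqrt(2)*(u + u*(-5 + u))/(2*sqrt(u))) = 3 + 94/u - sqrt(2)*(u + u*(-5 + u))/(2*sqrt(u)))
m(d(M(Q(-1), 6))) + 218941 = (3 + 94/6 + 2*sqrt(2)*sqrt(6) - sqrt(2)*6**(3/2)/2) + 218941 = (3 + 94*(1/6) + 4*sqrt(3) - sqrt(2)*6*sqrt(6)/2) + 218941 = (3 + 47/3 + 4*sqrt(3) - 6*sqrt(3)) + 218941 = (56/3 - 2*sqrt(3)) + 218941 = 656879/3 - 2*sqrt(3)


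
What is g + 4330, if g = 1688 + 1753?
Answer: 7771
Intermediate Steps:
g = 3441
g + 4330 = 3441 + 4330 = 7771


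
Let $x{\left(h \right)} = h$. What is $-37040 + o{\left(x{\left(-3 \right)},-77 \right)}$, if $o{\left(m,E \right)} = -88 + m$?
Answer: $-37131$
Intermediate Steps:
$-37040 + o{\left(x{\left(-3 \right)},-77 \right)} = -37040 - 91 = -37131$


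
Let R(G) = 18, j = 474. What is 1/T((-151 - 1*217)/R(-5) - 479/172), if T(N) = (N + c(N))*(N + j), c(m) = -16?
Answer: -2396304/42374875511 ≈ -5.6550e-5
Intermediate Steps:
T(N) = (-16 + N)*(474 + N) (T(N) = (N - 16)*(N + 474) = (-16 + N)*(474 + N))
1/T((-151 - 1*217)/R(-5) - 479/172) = 1/(-7584 + ((-151 - 1*217)/18 - 479/172)² + 458*((-151 - 1*217)/18 - 479/172)) = 1/(-7584 + ((-151 - 217)*(1/18) - 479*1/172)² + 458*((-151 - 217)*(1/18) - 479*1/172)) = 1/(-7584 + (-368*1/18 - 479/172)² + 458*(-368*1/18 - 479/172)) = 1/(-7584 + (-184/9 - 479/172)² + 458*(-184/9 - 479/172)) = 1/(-7584 + (-35959/1548)² + 458*(-35959/1548)) = 1/(-7584 + 1293049681/2396304 - 8234611/774) = 1/(-42374875511/2396304) = -2396304/42374875511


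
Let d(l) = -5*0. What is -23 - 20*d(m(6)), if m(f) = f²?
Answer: -23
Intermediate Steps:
d(l) = 0
-23 - 20*d(m(6)) = -23 - 20*0 = -23 + 0 = -23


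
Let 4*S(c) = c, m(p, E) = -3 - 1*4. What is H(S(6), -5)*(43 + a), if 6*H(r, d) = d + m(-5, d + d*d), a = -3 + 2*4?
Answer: -96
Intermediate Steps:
m(p, E) = -7 (m(p, E) = -3 - 4 = -7)
S(c) = c/4
a = 5 (a = -3 + 8 = 5)
H(r, d) = -7/6 + d/6 (H(r, d) = (d - 7)/6 = (-7 + d)/6 = -7/6 + d/6)
H(S(6), -5)*(43 + a) = (-7/6 + (⅙)*(-5))*(43 + 5) = (-7/6 - ⅚)*48 = -2*48 = -96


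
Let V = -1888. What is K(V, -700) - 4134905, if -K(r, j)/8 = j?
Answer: -4129305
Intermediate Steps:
K(r, j) = -8*j
K(V, -700) - 4134905 = -8*(-700) - 4134905 = 5600 - 4134905 = -4129305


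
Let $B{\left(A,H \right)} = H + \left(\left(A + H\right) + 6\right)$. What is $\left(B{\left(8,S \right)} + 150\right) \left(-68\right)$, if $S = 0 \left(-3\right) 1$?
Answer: $-11152$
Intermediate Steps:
$S = 0$ ($S = 0 \cdot 1 = 0$)
$B{\left(A,H \right)} = 6 + A + 2 H$ ($B{\left(A,H \right)} = H + \left(6 + A + H\right) = 6 + A + 2 H$)
$\left(B{\left(8,S \right)} + 150\right) \left(-68\right) = \left(\left(6 + 8 + 2 \cdot 0\right) + 150\right) \left(-68\right) = \left(\left(6 + 8 + 0\right) + 150\right) \left(-68\right) = \left(14 + 150\right) \left(-68\right) = 164 \left(-68\right) = -11152$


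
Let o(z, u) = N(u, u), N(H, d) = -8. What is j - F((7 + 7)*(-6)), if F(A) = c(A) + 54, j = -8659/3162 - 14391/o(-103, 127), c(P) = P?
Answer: 23096975/12648 ≈ 1826.1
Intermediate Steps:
o(z, u) = -8
j = 22717535/12648 (j = -8659/3162 - 14391/(-8) = -8659*1/3162 - 14391*(-1/8) = -8659/3162 + 14391/8 = 22717535/12648 ≈ 1796.1)
F(A) = 54 + A (F(A) = A + 54 = 54 + A)
j - F((7 + 7)*(-6)) = 22717535/12648 - (54 + (7 + 7)*(-6)) = 22717535/12648 - (54 + 14*(-6)) = 22717535/12648 - (54 - 84) = 22717535/12648 - 1*(-30) = 22717535/12648 + 30 = 23096975/12648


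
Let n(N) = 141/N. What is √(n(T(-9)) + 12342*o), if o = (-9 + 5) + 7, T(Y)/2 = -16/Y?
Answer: 3*√263578/8 ≈ 192.52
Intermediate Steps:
T(Y) = -32/Y (T(Y) = 2*(-16/Y) = -32/Y)
o = 3 (o = -4 + 7 = 3)
√(n(T(-9)) + 12342*o) = √(141/((-32/(-9))) + 12342*3) = √(141/((-32*(-⅑))) + 37026) = √(141/(32/9) + 37026) = √(141*(9/32) + 37026) = √(1269/32 + 37026) = √(1186101/32) = 3*√263578/8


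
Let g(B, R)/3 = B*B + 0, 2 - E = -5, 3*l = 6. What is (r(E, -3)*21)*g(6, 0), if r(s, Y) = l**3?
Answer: 18144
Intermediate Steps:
l = 2 (l = (1/3)*6 = 2)
E = 7 (E = 2 - 1*(-5) = 2 + 5 = 7)
r(s, Y) = 8 (r(s, Y) = 2**3 = 8)
g(B, R) = 3*B**2 (g(B, R) = 3*(B*B + 0) = 3*(B**2 + 0) = 3*B**2)
(r(E, -3)*21)*g(6, 0) = (8*21)*(3*6**2) = 168*(3*36) = 168*108 = 18144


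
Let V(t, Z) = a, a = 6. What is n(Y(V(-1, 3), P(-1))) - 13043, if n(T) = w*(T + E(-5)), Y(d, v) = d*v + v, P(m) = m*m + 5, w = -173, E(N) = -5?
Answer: -19444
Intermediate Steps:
V(t, Z) = 6
P(m) = 5 + m² (P(m) = m² + 5 = 5 + m²)
Y(d, v) = v + d*v
n(T) = 865 - 173*T (n(T) = -173*(T - 5) = -173*(-5 + T) = 865 - 173*T)
n(Y(V(-1, 3), P(-1))) - 13043 = (865 - 173*(5 + (-1)²)*(1 + 6)) - 13043 = (865 - 173*(5 + 1)*7) - 13043 = (865 - 1038*7) - 13043 = (865 - 173*42) - 13043 = (865 - 7266) - 13043 = -6401 - 13043 = -19444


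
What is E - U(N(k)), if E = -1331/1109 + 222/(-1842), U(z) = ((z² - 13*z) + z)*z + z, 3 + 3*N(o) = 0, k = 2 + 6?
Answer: 4316832/340463 ≈ 12.679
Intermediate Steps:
k = 8
N(o) = -1 (N(o) = -1 + (⅓)*0 = -1 + 0 = -1)
U(z) = z + z*(z² - 12*z) (U(z) = (z² - 12*z)*z + z = z*(z² - 12*z) + z = z + z*(z² - 12*z))
E = -449650/340463 (E = -1331*1/1109 + 222*(-1/1842) = -1331/1109 - 37/307 = -449650/340463 ≈ -1.3207)
E - U(N(k)) = -449650/340463 - (-1)*(1 + (-1)² - 12*(-1)) = -449650/340463 - (-1)*(1 + 1 + 12) = -449650/340463 - (-1)*14 = -449650/340463 - 1*(-14) = -449650/340463 + 14 = 4316832/340463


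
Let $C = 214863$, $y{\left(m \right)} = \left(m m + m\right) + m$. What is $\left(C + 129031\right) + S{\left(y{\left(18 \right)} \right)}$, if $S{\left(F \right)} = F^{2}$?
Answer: $473494$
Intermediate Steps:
$y{\left(m \right)} = m^{2} + 2 m$ ($y{\left(m \right)} = \left(m^{2} + m\right) + m = \left(m + m^{2}\right) + m = m^{2} + 2 m$)
$\left(C + 129031\right) + S{\left(y{\left(18 \right)} \right)} = \left(214863 + 129031\right) + \left(18 \left(2 + 18\right)\right)^{2} = 343894 + \left(18 \cdot 20\right)^{2} = 343894 + 360^{2} = 343894 + 129600 = 473494$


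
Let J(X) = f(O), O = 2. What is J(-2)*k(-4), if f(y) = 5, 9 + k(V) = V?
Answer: -65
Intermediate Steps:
k(V) = -9 + V
J(X) = 5
J(-2)*k(-4) = 5*(-9 - 4) = 5*(-13) = -65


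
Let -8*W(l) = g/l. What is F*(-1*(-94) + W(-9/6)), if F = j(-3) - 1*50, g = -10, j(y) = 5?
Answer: -8385/2 ≈ -4192.5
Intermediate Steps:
F = -45 (F = 5 - 1*50 = 5 - 50 = -45)
W(l) = 5/(4*l) (W(l) = -(-5)/(4*l) = 5/(4*l))
F*(-1*(-94) + W(-9/6)) = -45*(-1*(-94) + 5/(4*((-9/6)))) = -45*(94 + 5/(4*((-9*⅙)))) = -45*(94 + 5/(4*(-3/2))) = -45*(94 + (5/4)*(-⅔)) = -45*(94 - ⅚) = -45*559/6 = -8385/2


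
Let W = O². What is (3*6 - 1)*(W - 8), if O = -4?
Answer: 136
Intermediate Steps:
W = 16 (W = (-4)² = 16)
(3*6 - 1)*(W - 8) = (3*6 - 1)*(16 - 8) = (18 - 1)*8 = 17*8 = 136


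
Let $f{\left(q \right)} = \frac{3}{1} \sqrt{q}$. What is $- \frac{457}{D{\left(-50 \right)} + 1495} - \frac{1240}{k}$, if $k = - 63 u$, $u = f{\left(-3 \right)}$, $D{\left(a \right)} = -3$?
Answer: $- \frac{457}{1492} - \frac{1240 i \sqrt{3}}{567} \approx -0.3063 - 3.7879 i$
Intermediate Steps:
$f{\left(q \right)} = 3 \sqrt{q}$ ($f{\left(q \right)} = 3 \cdot 1 \sqrt{q} = 3 \sqrt{q}$)
$u = 3 i \sqrt{3}$ ($u = 3 \sqrt{-3} = 3 i \sqrt{3} \approx 5.1962 i$)
$k = - 189 i \sqrt{3}$ ($k = - 63 \cdot 3 i \sqrt{3} = - 189 i \sqrt{3} \approx - 327.36 i$)
$- \frac{457}{D{\left(-50 \right)} + 1495} - \frac{1240}{k} = - \frac{457}{-3 + 1495} - \frac{1240}{\left(-189\right) i \sqrt{3}} = - \frac{457}{1492} - 1240 \frac{i \sqrt{3}}{567} = \left(-457\right) \frac{1}{1492} - \frac{1240 i \sqrt{3}}{567} = - \frac{457}{1492} - \frac{1240 i \sqrt{3}}{567}$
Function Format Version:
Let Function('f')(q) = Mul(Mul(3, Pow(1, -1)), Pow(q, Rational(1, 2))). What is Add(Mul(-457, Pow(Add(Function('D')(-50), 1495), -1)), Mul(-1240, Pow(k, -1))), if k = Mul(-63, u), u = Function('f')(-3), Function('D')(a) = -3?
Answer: Add(Rational(-457, 1492), Mul(Rational(-1240, 567), I, Pow(3, Rational(1, 2)))) ≈ Add(-0.30630, Mul(-3.7879, I))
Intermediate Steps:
Function('f')(q) = Mul(3, Pow(q, Rational(1, 2))) (Function('f')(q) = Mul(Mul(3, 1), Pow(q, Rational(1, 2))) = Mul(3, Pow(q, Rational(1, 2))))
u = Mul(3, I, Pow(3, Rational(1, 2))) (u = Mul(3, Pow(-3, Rational(1, 2))) = Mul(3, Mul(I, Pow(3, Rational(1, 2)))) = Mul(3, I, Pow(3, Rational(1, 2))) ≈ Mul(5.1962, I))
k = Mul(-189, I, Pow(3, Rational(1, 2))) (k = Mul(-63, Mul(3, I, Pow(3, Rational(1, 2)))) = Mul(-189, I, Pow(3, Rational(1, 2))) ≈ Mul(-327.36, I))
Add(Mul(-457, Pow(Add(Function('D')(-50), 1495), -1)), Mul(-1240, Pow(k, -1))) = Add(Mul(-457, Pow(Add(-3, 1495), -1)), Mul(-1240, Pow(Mul(-189, I, Pow(3, Rational(1, 2))), -1))) = Add(Mul(-457, Pow(1492, -1)), Mul(-1240, Mul(Rational(1, 567), I, Pow(3, Rational(1, 2))))) = Add(Mul(-457, Rational(1, 1492)), Mul(Rational(-1240, 567), I, Pow(3, Rational(1, 2)))) = Add(Rational(-457, 1492), Mul(Rational(-1240, 567), I, Pow(3, Rational(1, 2))))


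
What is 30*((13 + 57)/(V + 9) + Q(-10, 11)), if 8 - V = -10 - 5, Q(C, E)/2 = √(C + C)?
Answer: 525/8 + 120*I*√5 ≈ 65.625 + 268.33*I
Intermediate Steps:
Q(C, E) = 2*√2*√C (Q(C, E) = 2*√(C + C) = 2*√(2*C) = 2*(√2*√C) = 2*√2*√C)
V = 23 (V = 8 - (-10 - 5) = 8 - 1*(-15) = 8 + 15 = 23)
30*((13 + 57)/(V + 9) + Q(-10, 11)) = 30*((13 + 57)/(23 + 9) + 2*√2*√(-10)) = 30*(70/32 + 2*√2*(I*√10)) = 30*(70*(1/32) + 4*I*√5) = 30*(35/16 + 4*I*√5) = 525/8 + 120*I*√5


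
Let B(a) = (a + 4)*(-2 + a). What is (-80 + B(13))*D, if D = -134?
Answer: -14338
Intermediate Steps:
B(a) = (-2 + a)*(4 + a) (B(a) = (4 + a)*(-2 + a) = (-2 + a)*(4 + a))
(-80 + B(13))*D = (-80 + (-8 + 13² + 2*13))*(-134) = (-80 + (-8 + 169 + 26))*(-134) = (-80 + 187)*(-134) = 107*(-134) = -14338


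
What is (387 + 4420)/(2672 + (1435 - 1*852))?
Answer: 4807/3255 ≈ 1.4768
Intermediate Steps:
(387 + 4420)/(2672 + (1435 - 1*852)) = 4807/(2672 + (1435 - 852)) = 4807/(2672 + 583) = 4807/3255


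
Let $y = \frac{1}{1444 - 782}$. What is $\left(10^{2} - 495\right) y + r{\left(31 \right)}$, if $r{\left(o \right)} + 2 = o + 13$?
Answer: $\frac{27409}{662} \approx 41.403$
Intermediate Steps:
$r{\left(o \right)} = 11 + o$ ($r{\left(o \right)} = -2 + \left(o + 13\right) = -2 + \left(13 + o\right) = 11 + o$)
$y = \frac{1}{662} \approx 0.0015106$
$\left(10^{2} - 495\right) y + r{\left(31 \right)} = \left(10^{2} - 495\right) \frac{1}{662} + \left(11 + 31\right) = \left(100 - 495\right) \frac{1}{662} + 42 = \left(-395\right) \frac{1}{662} + 42 = - \frac{395}{662} + 42 = \frac{27409}{662}$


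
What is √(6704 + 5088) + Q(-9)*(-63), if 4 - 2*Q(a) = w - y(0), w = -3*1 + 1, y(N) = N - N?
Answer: -189 + 4*√737 ≈ -80.409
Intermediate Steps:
y(N) = 0
w = -2 (w = -3 + 1 = -2)
Q(a) = 3 (Q(a) = 2 - (-2 - 1*0)/2 = 2 - (-2 + 0)/2 = 2 - ½*(-2) = 2 + 1 = 3)
√(6704 + 5088) + Q(-9)*(-63) = √(6704 + 5088) + 3*(-63) = √11792 - 189 = 4*√737 - 189 = -189 + 4*√737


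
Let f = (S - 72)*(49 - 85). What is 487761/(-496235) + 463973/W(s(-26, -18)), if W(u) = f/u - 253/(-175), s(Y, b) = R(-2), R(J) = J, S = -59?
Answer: -40493088462742/204645825295 ≈ -197.87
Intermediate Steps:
s(Y, b) = -2
f = 4716 (f = (-59 - 72)*(49 - 85) = -131*(-36) = 4716)
W(u) = 253/175 + 4716/u (W(u) = 4716/u - 253/(-175) = 4716/u - 253*(-1/175) = 4716/u + 253/175 = 253/175 + 4716/u)
487761/(-496235) + 463973/W(s(-26, -18)) = 487761/(-496235) + 463973/(253/175 + 4716/(-2)) = 487761*(-1/496235) + 463973/(253/175 + 4716*(-1/2)) = -487761/496235 + 463973/(253/175 - 2358) = -487761/496235 + 463973/(-412397/175) = -487761/496235 + 463973*(-175/412397) = -487761/496235 - 81195275/412397 = -40493088462742/204645825295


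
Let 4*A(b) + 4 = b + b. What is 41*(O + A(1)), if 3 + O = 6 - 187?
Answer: -15129/2 ≈ -7564.5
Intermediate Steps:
A(b) = -1 + b/2 (A(b) = -1 + (b + b)/4 = -1 + (2*b)/4 = -1 + b/2)
O = -184 (O = -3 + (6 - 187) = -3 - 181 = -184)
41*(O + A(1)) = 41*(-184 + (-1 + (½)*1)) = 41*(-184 + (-1 + ½)) = 41*(-184 - ½) = 41*(-369/2) = -15129/2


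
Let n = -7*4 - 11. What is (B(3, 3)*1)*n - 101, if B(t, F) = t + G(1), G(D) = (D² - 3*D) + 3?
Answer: -257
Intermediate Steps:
G(D) = 3 + D² - 3*D
B(t, F) = 1 + t (B(t, F) = t + (3 + 1² - 3*1) = t + (3 + 1 - 3) = t + 1 = 1 + t)
n = -39 (n = -28 - 11 = -39)
(B(3, 3)*1)*n - 101 = ((1 + 3)*1)*(-39) - 101 = (4*1)*(-39) - 101 = 4*(-39) - 101 = -156 - 101 = -257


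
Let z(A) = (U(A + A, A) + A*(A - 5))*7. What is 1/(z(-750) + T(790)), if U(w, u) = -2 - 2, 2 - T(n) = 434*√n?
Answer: 990931/3927739786734 + 217*√790/7855479573468 ≈ 2.5307e-7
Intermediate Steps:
T(n) = 2 - 434*√n
U(w, u) = -4
z(A) = -28 + 7*A*(-5 + A) (z(A) = (-4 + A*(A - 5))*7 = (-4 + A*(-5 + A))*7 = -28 + 7*A*(-5 + A))
1/(z(-750) + T(790)) = 1/((-28 - 35*(-750) + 7*(-750)²) + (2 - 434*√790)) = 1/((-28 + 26250 + 7*562500) + (2 - 434*√790)) = 1/((-28 + 26250 + 3937500) + (2 - 434*√790)) = 1/(3963722 + (2 - 434*√790)) = 1/(3963724 - 434*√790)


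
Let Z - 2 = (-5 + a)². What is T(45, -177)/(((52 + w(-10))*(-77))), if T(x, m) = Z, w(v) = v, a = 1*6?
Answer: -1/1078 ≈ -0.00092764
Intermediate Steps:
a = 6
Z = 3 (Z = 2 + (-5 + 6)² = 2 + 1² = 2 + 1 = 3)
T(x, m) = 3
T(45, -177)/(((52 + w(-10))*(-77))) = 3/(((52 - 10)*(-77))) = 3/((42*(-77))) = 3/(-3234) = 3*(-1/3234) = -1/1078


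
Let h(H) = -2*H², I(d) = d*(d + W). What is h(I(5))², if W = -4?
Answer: 2500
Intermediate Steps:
I(d) = d*(-4 + d) (I(d) = d*(d - 4) = d*(-4 + d))
h(I(5))² = (-2*25*(-4 + 5)²)² = (-2*(5*1)²)² = (-2*5²)² = (-2*25)² = (-50)² = 2500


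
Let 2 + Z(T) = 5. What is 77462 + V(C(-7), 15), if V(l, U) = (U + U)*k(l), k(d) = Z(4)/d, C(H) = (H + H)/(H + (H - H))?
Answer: 77507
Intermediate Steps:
Z(T) = 3 (Z(T) = -2 + 5 = 3)
C(H) = 2 (C(H) = (2*H)/(H + 0) = (2*H)/H = 2)
k(d) = 3/d
V(l, U) = 6*U/l (V(l, U) = (U + U)*(3/l) = (2*U)*(3/l) = 6*U/l)
77462 + V(C(-7), 15) = 77462 + 6*15/2 = 77462 + 6*15*(1/2) = 77462 + 45 = 77507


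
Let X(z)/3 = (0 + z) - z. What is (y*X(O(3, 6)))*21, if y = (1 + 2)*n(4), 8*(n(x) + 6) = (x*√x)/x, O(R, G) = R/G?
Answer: 0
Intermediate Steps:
X(z) = 0 (X(z) = 3*((0 + z) - z) = 3*(z - z) = 3*0 = 0)
n(x) = -6 + √x/8 (n(x) = -6 + ((x*√x)/x)/8 = -6 + (x^(3/2)/x)/8 = -6 + √x/8)
y = -69/4 (y = (1 + 2)*(-6 + √4/8) = 3*(-6 + (⅛)*2) = 3*(-6 + ¼) = 3*(-23/4) = -69/4 ≈ -17.250)
(y*X(O(3, 6)))*21 = -69/4*0*21 = 0*21 = 0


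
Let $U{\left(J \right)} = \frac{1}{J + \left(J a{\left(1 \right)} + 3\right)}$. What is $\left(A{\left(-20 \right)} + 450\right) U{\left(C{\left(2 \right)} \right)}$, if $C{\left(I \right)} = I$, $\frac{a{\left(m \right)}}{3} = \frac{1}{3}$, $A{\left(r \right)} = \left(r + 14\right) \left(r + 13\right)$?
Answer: $\frac{492}{7} \approx 70.286$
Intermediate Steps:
$A{\left(r \right)} = \left(13 + r\right) \left(14 + r\right)$ ($A{\left(r \right)} = \left(14 + r\right) \left(13 + r\right) = \left(13 + r\right) \left(14 + r\right)$)
$a{\left(m \right)} = 1$ ($a{\left(m \right)} = \frac{3}{3} = 3 \cdot \frac{1}{3} = 1$)
$U{\left(J \right)} = \frac{1}{3 + 2 J}$ ($U{\left(J \right)} = \frac{1}{J + \left(J 1 + 3\right)} = \frac{1}{J + \left(J + 3\right)} = \frac{1}{J + \left(3 + J\right)} = \frac{1}{3 + 2 J}$)
$\left(A{\left(-20 \right)} + 450\right) U{\left(C{\left(2 \right)} \right)} = \frac{\left(182 + \left(-20\right)^{2} + 27 \left(-20\right)\right) + 450}{3 + 2 \cdot 2} = \frac{\left(182 + 400 - 540\right) + 450}{3 + 4} = \frac{42 + 450}{7} = 492 \cdot \frac{1}{7} = \frac{492}{7}$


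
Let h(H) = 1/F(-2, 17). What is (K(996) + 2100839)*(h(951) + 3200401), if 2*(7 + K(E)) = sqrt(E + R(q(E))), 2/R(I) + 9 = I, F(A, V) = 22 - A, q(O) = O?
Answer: 20170514763500/3 + 76809625*sqrt(970274298)/47376 ≈ 6.7236e+12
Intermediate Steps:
h(H) = 1/24 (h(H) = 1/(22 - 1*(-2)) = 1/(22 + 2) = 1/24)
R(I) = 2/(-9 + I)
K(E) = -7 + sqrt(E + 2/(-9 + E))/2
(K(996) + 2100839)*(h(951) + 3200401) = ((-7 + sqrt((2 + 996*(-9 + 996))/(-9 + 996))/2) + 2100839)*(1/24 + 3200401) = ((-7 + sqrt((2 + 996*987)/987)/2) + 2100839)*(76809625/24) = ((-7 + sqrt((2 + 983052)/987)/2) + 2100839)*(76809625/24) = ((-7 + sqrt((1/987)*983054)/2) + 2100839)*(76809625/24) = ((-7 + sqrt(983054/987)/2) + 2100839)*(76809625/24) = ((-7 + (sqrt(970274298)/987)/2) + 2100839)*(76809625/24) = ((-7 + sqrt(970274298)/1974) + 2100839)*(76809625/24) = (2100832 + sqrt(970274298)/1974)*(76809625/24) = 20170514763500/3 + 76809625*sqrt(970274298)/47376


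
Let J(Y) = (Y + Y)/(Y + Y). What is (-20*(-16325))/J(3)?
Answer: 326500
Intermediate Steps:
J(Y) = 1 (J(Y) = (2*Y)/((2*Y)) = (2*Y)*(1/(2*Y)) = 1)
(-20*(-16325))/J(3) = -20*(-16325)/1 = 326500*1 = 326500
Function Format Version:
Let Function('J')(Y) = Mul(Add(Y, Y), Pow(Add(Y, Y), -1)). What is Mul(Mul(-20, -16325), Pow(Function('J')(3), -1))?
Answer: 326500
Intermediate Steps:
Function('J')(Y) = 1 (Function('J')(Y) = Mul(Mul(2, Y), Pow(Mul(2, Y), -1)) = Mul(Mul(2, Y), Mul(Rational(1, 2), Pow(Y, -1))) = 1)
Mul(Mul(-20, -16325), Pow(Function('J')(3), -1)) = Mul(Mul(-20, -16325), Pow(1, -1)) = Mul(326500, 1) = 326500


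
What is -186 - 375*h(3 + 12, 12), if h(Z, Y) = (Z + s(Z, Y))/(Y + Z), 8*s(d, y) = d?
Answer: -3363/8 ≈ -420.38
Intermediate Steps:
s(d, y) = d/8
h(Z, Y) = 9*Z/(8*(Y + Z)) (h(Z, Y) = (Z + Z/8)/(Y + Z) = (9*Z/8)/(Y + Z) = 9*Z/(8*(Y + Z)))
-186 - 375*h(3 + 12, 12) = -186 - 3375*(3 + 12)/(8*(12 + (3 + 12))) = -186 - 3375*15/(8*(12 + 15)) = -186 - 3375*15/(8*27) = -186 - 375*5/8 = -186 - 1875/8 = -3363/8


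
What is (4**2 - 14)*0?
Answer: 0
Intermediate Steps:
(4**2 - 14)*0 = (16 - 14)*0 = 2*0 = 0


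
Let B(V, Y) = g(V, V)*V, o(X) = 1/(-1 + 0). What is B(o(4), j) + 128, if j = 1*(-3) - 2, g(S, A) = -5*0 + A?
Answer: 129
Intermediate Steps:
g(S, A) = A (g(S, A) = 0 + A = A)
j = -5 (j = -3 - 2 = -5)
o(X) = -1 (o(X) = 1/(-1) = -1)
B(V, Y) = V**2 (B(V, Y) = V*V = V**2)
B(o(4), j) + 128 = (-1)**2 + 128 = 1 + 128 = 129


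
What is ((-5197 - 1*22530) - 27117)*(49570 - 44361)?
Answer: -285682396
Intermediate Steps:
((-5197 - 1*22530) - 27117)*(49570 - 44361) = ((-5197 - 22530) - 27117)*5209 = (-27727 - 27117)*5209 = -54844*5209 = -285682396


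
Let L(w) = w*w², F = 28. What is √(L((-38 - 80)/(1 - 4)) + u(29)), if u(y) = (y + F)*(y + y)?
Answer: √5196882/9 ≈ 253.30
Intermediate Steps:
L(w) = w³
u(y) = 2*y*(28 + y) (u(y) = (y + 28)*(y + y) = (28 + y)*(2*y) = 2*y*(28 + y))
√(L((-38 - 80)/(1 - 4)) + u(29)) = √(((-38 - 80)/(1 - 4))³ + 2*29*(28 + 29)) = √((-118/(-3))³ + 2*29*57) = √((-118*(-⅓))³ + 3306) = √((118/3)³ + 3306) = √(1643032/27 + 3306) = √(1732294/27) = √5196882/9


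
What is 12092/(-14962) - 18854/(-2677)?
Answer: 124861632/20026637 ≈ 6.2348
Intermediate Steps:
12092/(-14962) - 18854/(-2677) = 12092*(-1/14962) - 18854*(-1/2677) = -6046/7481 + 18854/2677 = 124861632/20026637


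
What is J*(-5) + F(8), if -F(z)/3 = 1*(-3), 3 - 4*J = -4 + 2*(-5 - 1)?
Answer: -59/4 ≈ -14.750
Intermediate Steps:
J = 19/4 (J = ¾ - (-4 + 2*(-5 - 1))/4 = ¾ - (-4 + 2*(-6))/4 = ¾ - (-4 - 12)/4 = ¾ - ¼*(-16) = ¾ + 4 = 19/4 ≈ 4.7500)
F(z) = 9 (F(z) = -3*(-3) = 9)
J*(-5) + F(8) = (19/4)*(-5) + 9 = -95/4 + 9 = -59/4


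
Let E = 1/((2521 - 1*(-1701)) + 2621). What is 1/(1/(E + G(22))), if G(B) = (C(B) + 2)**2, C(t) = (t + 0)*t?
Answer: 1616289229/6843 ≈ 2.3620e+5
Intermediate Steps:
C(t) = t**2 (C(t) = t*t = t**2)
E = 1/6843 (E = 1/((2521 + 1701) + 2621) = 1/(4222 + 2621) = 1/6843 ≈ 0.00014613)
G(B) = (2 + B**2)**2 (G(B) = (B**2 + 2)**2 = (2 + B**2)**2)
1/(1/(E + G(22))) = 1/(1/(1/6843 + (2 + 22**2)**2)) = 1/(1/(1/6843 + (2 + 484)**2)) = 1/(1/(1/6843 + 486**2)) = 1/(1/(1/6843 + 236196)) = 1/(1/(1616289229/6843)) = 1/(6843/1616289229) = 1616289229/6843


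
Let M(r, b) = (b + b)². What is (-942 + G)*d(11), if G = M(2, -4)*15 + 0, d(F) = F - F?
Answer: 0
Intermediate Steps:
d(F) = 0
M(r, b) = 4*b² (M(r, b) = (2*b)² = 4*b²)
G = 960 (G = (4*(-4)²)*15 + 0 = (4*16)*15 + 0 = 64*15 + 0 = 960 + 0 = 960)
(-942 + G)*d(11) = (-942 + 960)*0 = 18*0 = 0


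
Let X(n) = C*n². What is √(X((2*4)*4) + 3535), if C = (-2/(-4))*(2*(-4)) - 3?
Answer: I*√3633 ≈ 60.274*I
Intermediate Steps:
C = -7 (C = -2*(-¼)*(-8) - 3 = (½)*(-8) - 3 = -4 - 3 = -7)
X(n) = -7*n²
√(X((2*4)*4) + 3535) = √(-7*((2*4)*4)² + 3535) = √(-7*(8*4)² + 3535) = √(-7*32² + 3535) = √(-7*1024 + 3535) = √(-7168 + 3535) = √(-3633) = I*√3633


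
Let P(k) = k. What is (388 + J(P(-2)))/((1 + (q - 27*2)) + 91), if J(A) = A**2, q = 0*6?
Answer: 196/19 ≈ 10.316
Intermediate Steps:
q = 0
(388 + J(P(-2)))/((1 + (q - 27*2)) + 91) = (388 + (-2)**2)/((1 + (0 - 27*2)) + 91) = (388 + 4)/((1 + (0 - 1*54)) + 91) = 392/((1 + (0 - 54)) + 91) = 392/((1 - 54) + 91) = 392/(-53 + 91) = 392/38 = 392*(1/38) = 196/19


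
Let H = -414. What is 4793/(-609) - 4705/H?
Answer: 293681/84042 ≈ 3.4945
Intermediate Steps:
4793/(-609) - 4705/H = 4793/(-609) - 4705/(-414) = 4793*(-1/609) - 4705*(-1/414) = -4793/609 + 4705/414 = 293681/84042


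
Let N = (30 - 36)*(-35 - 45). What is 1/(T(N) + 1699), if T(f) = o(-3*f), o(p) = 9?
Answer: 1/1708 ≈ 0.00058548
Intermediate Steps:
N = 480 (N = -6*(-80) = 480)
T(f) = 9
1/(T(N) + 1699) = 1/(9 + 1699) = 1/1708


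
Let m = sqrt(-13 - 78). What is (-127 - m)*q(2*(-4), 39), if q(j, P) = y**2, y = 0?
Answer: 0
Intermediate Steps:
m = I*sqrt(91) (m = sqrt(-91) = I*sqrt(91) ≈ 9.5394*I)
q(j, P) = 0 (q(j, P) = 0**2 = 0)
(-127 - m)*q(2*(-4), 39) = (-127 - I*sqrt(91))*0 = 0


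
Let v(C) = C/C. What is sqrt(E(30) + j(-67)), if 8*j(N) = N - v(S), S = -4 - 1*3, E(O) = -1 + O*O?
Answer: sqrt(3562)/2 ≈ 29.841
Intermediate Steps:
E(O) = -1 + O**2
S = -7 (S = -4 - 3 = -7)
v(C) = 1
j(N) = -1/8 + N/8 (j(N) = (N - 1*1)/8 = (N - 1)/8 = (-1 + N)/8 = -1/8 + N/8)
sqrt(E(30) + j(-67)) = sqrt((-1 + 30**2) + (-1/8 + (1/8)*(-67))) = sqrt((-1 + 900) + (-1/8 - 67/8)) = sqrt(899 - 17/2) = sqrt(1781/2) = sqrt(3562)/2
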